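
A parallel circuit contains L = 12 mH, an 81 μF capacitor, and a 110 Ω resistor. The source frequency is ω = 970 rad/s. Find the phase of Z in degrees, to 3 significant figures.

38.9°

X_L = ωL = 11.6 Ω
X_C = 1/(ωC) = 12.7 Ω
Parallel: admittances add. Y = 1/R + 1/(jωL) + jωC
Y = (0.00909 − j0.00734) S
|Y| = 0.0117 S → |Z| = 1/|Y| = 85.6 Ω, ∠Z = −∠Y = 38.9°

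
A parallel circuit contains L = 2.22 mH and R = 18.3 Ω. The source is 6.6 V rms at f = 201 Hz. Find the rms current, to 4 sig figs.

ω = 2πf = 1263 rad/s
X_L = ωL = 2.804 Ω
Parallel: admittances add. Y = 1/R + 1/(jωL)
Y = (0.05464 − j0.3567) S
|Y| = 0.3608 S → |Z| = 1/|Y| = 2.771 Ω, ∠Z = −∠Y = 81.29°
I = V/|Z| = 6.6/2.771 = 2.382 A

2.382 A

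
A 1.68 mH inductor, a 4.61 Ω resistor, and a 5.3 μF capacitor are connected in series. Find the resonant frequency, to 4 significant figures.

ω₀ = 1/√(LC) = 1/√(0.00168 × 5.3e-06) = 10600 rad/s
f₀ = ω₀/(2π) = 1.687 kHz

1.687 kHz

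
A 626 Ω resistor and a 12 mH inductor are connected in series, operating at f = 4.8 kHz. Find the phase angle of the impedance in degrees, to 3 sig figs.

30.0°

ω = 2πf = 30160 rad/s
X_L = ωL = 362 Ω
Z = 626 + j362 Ω
|Z| = √(626² + 362²) = 723 Ω
∠Z = arctan(362/626) = 30.0°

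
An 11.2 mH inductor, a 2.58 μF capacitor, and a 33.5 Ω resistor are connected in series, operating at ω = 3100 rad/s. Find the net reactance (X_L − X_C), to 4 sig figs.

X_L = ωL = 34.72 Ω
X_C = 1/(ωC) = 125.0 Ω
X = 34.72 − 125.0 = -90.31 Ω

-90.31 Ω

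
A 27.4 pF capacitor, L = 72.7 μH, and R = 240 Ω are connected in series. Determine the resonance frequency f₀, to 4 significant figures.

3.566 MHz

ω₀ = 1/√(LC) = 1/√(7.27e-05 × 2.74e-11) = 2.241e+07 rad/s
f₀ = ω₀/(2π) = 3.566 MHz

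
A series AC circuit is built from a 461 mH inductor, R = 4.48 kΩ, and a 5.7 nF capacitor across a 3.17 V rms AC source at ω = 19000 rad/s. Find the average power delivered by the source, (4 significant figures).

2.218 mW

X_L = ωL = 8759 Ω
X_C = 1/(ωC) = 9234 Ω
Net reactance X = X_L − X_C = -474.6 Ω
Z = 4480 − j474.6 Ω
|Z| = √(4480² + 474.6²) = 4505 Ω
∠Z = arctan(-474.6/4480) = -6.047°
I = V/|Z| = 703.7 μA
P = VI cos φ = 3.17 × 0.0007037 × cos(-6.047°) = 2.218 mW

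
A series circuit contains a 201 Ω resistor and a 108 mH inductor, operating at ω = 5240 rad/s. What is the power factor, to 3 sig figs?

X_L = ωL = 566 Ω
Z = 201 + j566 Ω
|Z| = √(201² + 566²) = 601 Ω
∠Z = arctan(566/201) = 70.4°
cos φ = cos(70.4°) = 0.335

0.335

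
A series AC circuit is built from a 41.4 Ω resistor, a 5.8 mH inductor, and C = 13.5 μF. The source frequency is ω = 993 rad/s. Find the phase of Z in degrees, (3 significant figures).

-59.0°

X_L = ωL = 5.76 Ω
X_C = 1/(ωC) = 74.6 Ω
Net reactance X = X_L − X_C = -68.8 Ω
Z = 41.4 − j68.8 Ω
|Z| = √(41.4² + 68.8²) = 80.3 Ω
∠Z = arctan(-68.8/41.4) = -59.0°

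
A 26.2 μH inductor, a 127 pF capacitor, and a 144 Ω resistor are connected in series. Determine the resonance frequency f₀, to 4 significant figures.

2.759 MHz

ω₀ = 1/√(LC) = 1/√(2.62e-05 × 1.27e-10) = 1.734e+07 rad/s
f₀ = ω₀/(2π) = 2.759 MHz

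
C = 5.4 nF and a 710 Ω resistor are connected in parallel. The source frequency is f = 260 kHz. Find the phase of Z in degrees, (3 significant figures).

ω = 2πf = 1.634e+06 rad/s
X_C = 1/(ωC) = 113 Ω
Parallel: admittances add. Y = 1/R + jωC
Y = (0.00141 + j0.00882) S
|Y| = 0.00893 S → |Z| = 1/|Y| = 112 Ω, ∠Z = −∠Y = -80.9°

-80.9°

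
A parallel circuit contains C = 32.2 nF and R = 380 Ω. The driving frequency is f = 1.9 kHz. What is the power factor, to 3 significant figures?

ω = 2πf = 11940 rad/s
X_C = 1/(ωC) = 2600 Ω
Parallel: admittances add. Y = 1/R + jωC
Y = (0.00263 + j0.000384) S
|Y| = 0.00266 S → |Z| = 1/|Y| = 376 Ω, ∠Z = −∠Y = -8.31°
cos φ = cos(-8.31°) = 0.989

0.989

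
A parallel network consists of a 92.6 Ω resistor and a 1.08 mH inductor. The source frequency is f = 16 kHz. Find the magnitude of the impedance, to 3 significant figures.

ω = 2πf = 100500 rad/s
X_L = ωL = 109 Ω
Parallel: admittances add. Y = 1/R + 1/(jωL)
Y = (0.0108 − j0.00921) S
|Y| = 0.0142 S → |Z| = 1/|Y| = 70.5 Ω, ∠Z = −∠Y = 40.5°

70.5 Ω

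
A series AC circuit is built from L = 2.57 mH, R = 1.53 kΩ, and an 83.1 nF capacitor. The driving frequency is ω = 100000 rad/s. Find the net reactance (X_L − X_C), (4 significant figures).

X_L = ωL = 257.0 Ω
X_C = 1/(ωC) = 120.3 Ω
X = 257.0 − 120.3 = 136.7 Ω

136.7 Ω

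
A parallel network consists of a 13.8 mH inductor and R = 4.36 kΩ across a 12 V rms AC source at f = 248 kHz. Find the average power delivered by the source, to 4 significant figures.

ω = 2πf = 1.558e+06 rad/s
X_L = ωL = 21500 Ω
Parallel: admittances add. Y = 1/R + 1/(jωL)
Y = (0.0002294 − j4.65e-05) S
|Y| = 0.0002340 S → |Z| = 1/|Y| = 4273 Ω, ∠Z = −∠Y = 11.46°
I = V/|Z| = 2.808 mA
P = VI cos φ = 12 × 0.002808 × cos(11.46°) = 33.03 mW

33.03 mW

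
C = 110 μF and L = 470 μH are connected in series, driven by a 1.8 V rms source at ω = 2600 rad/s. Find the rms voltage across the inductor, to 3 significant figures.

X_L = ωL = 1.22 Ω
X_C = 1/(ωC) = 3.50 Ω
Net reactance X = X_L − X_C = -2.27 Ω
Z = − j2.27 Ω
|Z| = √(0² + 2.27²) = 2.27 Ω
I = V/|Z| = 791 mA
V_L = I·|Z_L| = 0.791 × 1.22 = 0.967 V

0.967 V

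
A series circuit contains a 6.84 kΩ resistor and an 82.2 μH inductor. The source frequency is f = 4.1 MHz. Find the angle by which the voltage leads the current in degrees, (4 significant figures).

17.20°

ω = 2πf = 2.576e+07 rad/s
X_L = ωL = 2118 Ω
Z = 6840 + j2118 Ω
|Z| = √(6840² + 2118²) = 7160 Ω
∠Z = arctan(2118/6840) = 17.20°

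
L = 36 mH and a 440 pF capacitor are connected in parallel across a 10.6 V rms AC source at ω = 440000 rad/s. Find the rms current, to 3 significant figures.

X_L = ωL = 15800 Ω
X_C = 1/(ωC) = 5170 Ω
Parallel: admittances add. Y = 1/(jωL) + jωC
Y = (0 + j0.000130) S
|Y| = 0.000130 S → |Z| = 1/|Y| = 7660 Ω, ∠Z = −∠Y = -90.0°
I = V/|Z| = 10.6/7660 = 1.38 mA

1.38 mA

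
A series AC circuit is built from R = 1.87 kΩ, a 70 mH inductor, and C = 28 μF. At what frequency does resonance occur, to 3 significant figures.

114 Hz

ω₀ = 1/√(LC) = 1/√(0.07 × 2.8e-05) = 714.3 rad/s
f₀ = ω₀/(2π) = 114 Hz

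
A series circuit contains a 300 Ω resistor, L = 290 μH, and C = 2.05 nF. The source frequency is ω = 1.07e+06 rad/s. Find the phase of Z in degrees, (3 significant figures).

-25.9°

X_L = ωL = 310 Ω
X_C = 1/(ωC) = 456 Ω
Net reactance X = X_L − X_C = -146 Ω
Z = 300 − j146 Ω
|Z| = √(300² + 146²) = 333 Ω
∠Z = arctan(-146/300) = -25.9°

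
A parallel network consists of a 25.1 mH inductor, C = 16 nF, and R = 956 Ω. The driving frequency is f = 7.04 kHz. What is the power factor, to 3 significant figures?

0.983

ω = 2πf = 44230 rad/s
X_L = ωL = 1110 Ω
X_C = 1/(ωC) = 1410 Ω
Parallel: admittances add. Y = 1/R + 1/(jωL) + jωC
Y = (0.00105 − j0.000193) S
|Y| = 0.00106 S → |Z| = 1/|Y| = 940 Ω, ∠Z = −∠Y = 10.5°
cos φ = cos(10.5°) = 0.983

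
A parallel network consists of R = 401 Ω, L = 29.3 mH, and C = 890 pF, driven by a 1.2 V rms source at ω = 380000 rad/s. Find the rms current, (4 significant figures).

X_L = ωL = 11130 Ω
X_C = 1/(ωC) = 2957 Ω
Parallel: admittances add. Y = 1/R + 1/(jωL) + jωC
Y = (0.002494 + j0.0002484) S
|Y| = 0.002506 S → |Z| = 1/|Y| = 399.0 Ω, ∠Z = −∠Y = -5.688°
I = V/|Z| = 1.2/399.0 = 3.007 mA

3.007 mA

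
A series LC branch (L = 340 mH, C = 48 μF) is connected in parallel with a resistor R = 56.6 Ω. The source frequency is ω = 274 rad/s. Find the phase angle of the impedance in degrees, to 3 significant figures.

73.2°

X_L = ωL = 93.2 Ω
X_C = 1/(ωC) = 76.0 Ω
Branch 1: Z₁ = R = 56.6 Ω
Branch 2 (series LC): Z₂ = j(X_L − X_C) = j17.1 Ω
Parallel: Z = Z₁Z₂/(Z₁+Z₂), |Z| = 16.4 Ω, ∠Z = 73.2°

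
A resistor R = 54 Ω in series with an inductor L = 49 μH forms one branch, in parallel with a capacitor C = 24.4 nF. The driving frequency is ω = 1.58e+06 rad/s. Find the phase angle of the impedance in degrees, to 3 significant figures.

X_L = ωL = 77.4 Ω
X_C = 1/(ωC) = 25.9 Ω
Branch 1 (R+jX_L): Z₁ = 54.0 + j77.4 Ω, |Z₁| = 94.4 Ω
Branch 2 (−jX_C): Z₂ = −j25.9 Ω
Parallel: Z = Z₁Z₂/(Z₁+Z₂), |Z| = 32.8 Ω, ∠Z = -78.5°

-78.5°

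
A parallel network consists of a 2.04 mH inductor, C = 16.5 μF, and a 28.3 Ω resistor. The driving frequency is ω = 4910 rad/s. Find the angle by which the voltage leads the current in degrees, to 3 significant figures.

28.0°

X_L = ωL = 10.0 Ω
X_C = 1/(ωC) = 12.3 Ω
Parallel: admittances add. Y = 1/R + 1/(jωL) + jωC
Y = (0.0353 − j0.0188) S
|Y| = 0.0400 S → |Z| = 1/|Y| = 25.0 Ω, ∠Z = −∠Y = 28.0°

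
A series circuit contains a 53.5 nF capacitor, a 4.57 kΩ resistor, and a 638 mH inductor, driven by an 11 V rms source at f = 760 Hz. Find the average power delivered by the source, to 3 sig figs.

ω = 2πf = 4775 rad/s
X_L = ωL = 3050 Ω
X_C = 1/(ωC) = 3910 Ω
Net reactance X = X_L − X_C = -868 Ω
Z = 4570 − j868 Ω
|Z| = √(4570² + 868²) = 4650 Ω
∠Z = arctan(-868/4570) = -10.8°
I = V/|Z| = 2.36 mA
P = VI cos φ = 11 × 0.00236 × cos(-10.8°) = 25.6 mW

25.6 mW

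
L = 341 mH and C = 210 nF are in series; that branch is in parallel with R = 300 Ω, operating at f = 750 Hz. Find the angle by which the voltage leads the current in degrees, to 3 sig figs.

26.7°

ω = 2πf = 4712 rad/s
X_L = ωL = 1610 Ω
X_C = 1/(ωC) = 1010 Ω
Branch 1: Z₁ = R = 300 Ω
Branch 2 (series LC): Z₂ = j(X_L − X_C) = j596 Ω
Parallel: Z = Z₁Z₂/(Z₁+Z₂), |Z| = 268 Ω, ∠Z = 26.7°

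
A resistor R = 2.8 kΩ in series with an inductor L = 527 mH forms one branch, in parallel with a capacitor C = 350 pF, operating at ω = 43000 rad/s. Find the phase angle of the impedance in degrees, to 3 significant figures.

79.3°

X_L = ωL = 22700 Ω
X_C = 1/(ωC) = 66400 Ω
Branch 1 (R+jX_L): Z₁ = 2800 + j22700 Ω, |Z₁| = 22800 Ω
Branch 2 (−jX_C): Z₂ = −j66400 Ω
Parallel: Z = Z₁Z₂/(Z₁+Z₂), |Z| = 34600 Ω, ∠Z = 79.3°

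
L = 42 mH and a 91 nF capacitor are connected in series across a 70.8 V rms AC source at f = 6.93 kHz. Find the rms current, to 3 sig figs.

ω = 2πf = 43540 rad/s
X_L = ωL = 1830 Ω
X_C = 1/(ωC) = 252 Ω
Net reactance X = X_L − X_C = 1580 Ω
Z = j1580 Ω
|Z| = √(0² + 1580²) = 1580 Ω
I = V/|Z| = 70.8/1580 = 44.9 mA

44.9 mA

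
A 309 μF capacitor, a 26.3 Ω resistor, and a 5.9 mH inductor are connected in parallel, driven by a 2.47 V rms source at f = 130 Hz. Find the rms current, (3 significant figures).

145 mA

ω = 2πf = 816.8 rad/s
X_L = ωL = 4.82 Ω
X_C = 1/(ωC) = 3.96 Ω
Parallel: admittances add. Y = 1/R + 1/(jωL) + jωC
Y = (0.0380 + j0.0449) S
|Y| = 0.0588 S → |Z| = 1/|Y| = 17.0 Ω, ∠Z = −∠Y = -49.7°
I = V/|Z| = 2.47/17.0 = 145 mA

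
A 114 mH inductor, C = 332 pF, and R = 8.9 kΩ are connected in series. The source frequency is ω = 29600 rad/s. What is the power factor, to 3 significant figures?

X_L = ωL = 3370 Ω
X_C = 1/(ωC) = 102000 Ω
Net reactance X = X_L − X_C = -98400 Ω
Z = 8900 − j98400 Ω
|Z| = √(8900² + 98400²) = 98800 Ω
∠Z = arctan(-98400/8900) = -84.8°
cos φ = cos(-84.8°) = 0.0901

0.0901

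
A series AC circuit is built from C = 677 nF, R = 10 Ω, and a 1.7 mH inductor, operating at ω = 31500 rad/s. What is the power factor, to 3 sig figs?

X_L = ωL = 53.5 Ω
X_C = 1/(ωC) = 46.9 Ω
Net reactance X = X_L − X_C = 6.66 Ω
Z = 10.0 + j6.66 Ω
|Z| = √(10.0² + 6.66²) = 12.0 Ω
∠Z = arctan(6.66/10.0) = 33.7°
cos φ = cos(33.7°) = 0.832

0.832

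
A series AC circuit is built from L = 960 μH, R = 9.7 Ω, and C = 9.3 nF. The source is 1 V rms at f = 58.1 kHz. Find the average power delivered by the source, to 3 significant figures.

ω = 2πf = 365100 rad/s
X_L = ωL = 350 Ω
X_C = 1/(ωC) = 295 Ω
Net reactance X = X_L − X_C = 55.9 Ω
Z = 9.70 + j55.9 Ω
|Z| = √(9.70² + 55.9²) = 56.7 Ω
∠Z = arctan(55.9/9.70) = 80.2°
I = V/|Z| = 17.6 mA
P = VI cos φ = 1 × 0.0176 × cos(80.2°) = 3.01 mW

3.01 mW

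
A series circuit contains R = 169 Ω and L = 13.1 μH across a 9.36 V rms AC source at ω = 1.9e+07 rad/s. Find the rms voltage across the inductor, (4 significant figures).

X_L = ωL = 248.9 Ω
Z = 169.0 + j248.9 Ω
|Z| = √(169.0² + 248.9²) = 300.9 Ω
I = V/|Z| = 31.11 mA
V_L = I·|Z_L| = 0.03111 × 248.9 = 7.744 V

7.744 V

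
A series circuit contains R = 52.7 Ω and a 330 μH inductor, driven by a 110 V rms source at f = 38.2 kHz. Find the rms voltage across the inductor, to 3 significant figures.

ω = 2πf = 240000 rad/s
X_L = ωL = 79.2 Ω
Z = 52.7 + j79.2 Ω
|Z| = √(52.7² + 79.2²) = 95.1 Ω
I = V/|Z| = 1.16 A
V_L = I·|Z_L| = 1.16 × 79.2 = 91.6 V

91.6 V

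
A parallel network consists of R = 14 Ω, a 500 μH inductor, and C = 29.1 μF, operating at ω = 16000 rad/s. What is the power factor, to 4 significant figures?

0.2052

X_L = ωL = 8.000 Ω
X_C = 1/(ωC) = 2.148 Ω
Parallel: admittances add. Y = 1/R + 1/(jωL) + jωC
Y = (0.07143 + j0.3406) S
|Y| = 0.3480 S → |Z| = 1/|Y| = 2.873 Ω, ∠Z = −∠Y = -78.16°
cos φ = cos(-78.16°) = 0.2052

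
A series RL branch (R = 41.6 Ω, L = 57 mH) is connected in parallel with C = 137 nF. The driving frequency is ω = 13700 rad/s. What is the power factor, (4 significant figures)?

X_L = ωL = 780.9 Ω
X_C = 1/(ωC) = 532.8 Ω
Branch 1 (R+jX_L): Z₁ = 41.60 + j780.9 Ω, |Z₁| = 782.0 Ω
Branch 2 (−jX_C): Z₂ = −j532.8 Ω
Parallel: Z = Z₁Z₂/(Z₁+Z₂), |Z| = 1656 Ω, ∠Z = -83.53°
cos φ = cos(-83.53°) = 0.1127

0.1127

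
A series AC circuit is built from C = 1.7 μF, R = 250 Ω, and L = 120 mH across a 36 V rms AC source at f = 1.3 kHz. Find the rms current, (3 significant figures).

38.2 mA

ω = 2πf = 8168 rad/s
X_L = ωL = 980 Ω
X_C = 1/(ωC) = 72.0 Ω
Net reactance X = X_L − X_C = 908 Ω
Z = 250 + j908 Ω
|Z| = √(250² + 908²) = 942 Ω
I = V/|Z| = 36/942 = 38.2 mA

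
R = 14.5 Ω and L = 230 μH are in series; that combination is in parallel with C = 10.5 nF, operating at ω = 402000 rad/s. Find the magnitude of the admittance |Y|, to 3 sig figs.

X_L = ωL = 92.5 Ω
X_C = 1/(ωC) = 237 Ω
Branch 1 (R+jX_L): Z₁ = 14.5 + j92.5 Ω, |Z₁| = 93.6 Ω
Branch 2 (−jX_C): Z₂ = −j237 Ω
Parallel: Z = Z₁Z₂/(Z₁+Z₂), |Z| = 153 Ω, ∠Z = 75.4°
|Y| = 1/|Z| = 6.55 mS

6.55 mS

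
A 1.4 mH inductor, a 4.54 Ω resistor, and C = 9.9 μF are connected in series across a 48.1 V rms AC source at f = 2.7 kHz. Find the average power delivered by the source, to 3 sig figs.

31.1 W

ω = 2πf = 16960 rad/s
X_L = ωL = 23.8 Ω
X_C = 1/(ωC) = 5.95 Ω
Net reactance X = X_L − X_C = 17.8 Ω
Z = 4.54 + j17.8 Ω
|Z| = √(4.54² + 17.8²) = 18.4 Ω
∠Z = arctan(17.8/4.54) = 75.7°
I = V/|Z| = 2.62 A
P = VI cos φ = 48.1 × 2.62 × cos(75.7°) = 31.1 W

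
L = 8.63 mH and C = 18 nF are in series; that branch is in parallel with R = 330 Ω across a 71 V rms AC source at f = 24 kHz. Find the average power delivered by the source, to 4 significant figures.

15.28 W

ω = 2πf = 150800 rad/s
X_L = ωL = 1301 Ω
X_C = 1/(ωC) = 368.4 Ω
Branch 1: Z₁ = R = 330.0 Ω
Branch 2 (series LC): Z₂ = j(X_L − X_C) = j933.0 Ω
Parallel: Z = Z₁Z₂/(Z₁+Z₂), |Z| = 311.1 Ω, ∠Z = 19.48°
I = V/|Z| = 228.2 mA
P = VI cos φ = 71 × 0.2282 × cos(19.48°) = 15.28 W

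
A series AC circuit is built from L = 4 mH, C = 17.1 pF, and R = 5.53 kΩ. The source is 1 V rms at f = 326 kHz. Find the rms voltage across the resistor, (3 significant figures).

ω = 2πf = 2.048e+06 rad/s
X_L = ωL = 8190 Ω
X_C = 1/(ωC) = 28600 Ω
Net reactance X = X_L − X_C = -20400 Ω
Z = 5530 − j20400 Ω
|Z| = √(5530² + 20400²) = 21100 Ω
I = V/|Z| = 47.4 μA
V_R = I·|Z_R| = 4.74e-05 × 5530 = 0.262 V

0.262 V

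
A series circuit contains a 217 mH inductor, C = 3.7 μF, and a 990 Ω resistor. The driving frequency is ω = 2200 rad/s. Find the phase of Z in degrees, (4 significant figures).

X_L = ωL = 477.4 Ω
X_C = 1/(ωC) = 122.9 Ω
Net reactance X = X_L − X_C = 354.5 Ω
Z = 990.0 + j354.5 Ω
|Z| = √(990.0² + 354.5²) = 1052 Ω
∠Z = arctan(354.5/990.0) = 19.70°

19.70°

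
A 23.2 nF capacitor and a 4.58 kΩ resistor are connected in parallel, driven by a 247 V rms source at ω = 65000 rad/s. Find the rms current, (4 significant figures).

376.4 mA

X_C = 1/(ωC) = 663.1 Ω
Parallel: admittances add. Y = 1/R + jωC
Y = (0.0002183 + j0.001508) S
|Y| = 0.001524 S → |Z| = 1/|Y| = 656.3 Ω, ∠Z = −∠Y = -81.76°
I = V/|Z| = 247/656.3 = 376.4 mA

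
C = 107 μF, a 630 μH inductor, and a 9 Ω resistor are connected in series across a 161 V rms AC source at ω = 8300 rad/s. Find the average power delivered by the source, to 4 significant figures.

X_L = ωL = 5.229 Ω
X_C = 1/(ωC) = 1.126 Ω
Net reactance X = X_L − X_C = 4.103 Ω
Z = 9.000 + j4.103 Ω
|Z| = √(9.000² + 4.103²) = 9.891 Ω
∠Z = arctan(4.103/9.000) = 24.51°
I = V/|Z| = 16.28 A
P = VI cos φ = 161 × 16.28 × cos(24.51°) = 2.385 kW

2.385 kW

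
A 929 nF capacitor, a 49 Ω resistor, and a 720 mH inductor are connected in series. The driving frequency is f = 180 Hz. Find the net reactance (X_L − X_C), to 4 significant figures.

ω = 2πf = 1131 rad/s
X_L = ωL = 814.3 Ω
X_C = 1/(ωC) = 951.8 Ω
X = 814.3 − 951.8 = -137.5 Ω

-137.5 Ω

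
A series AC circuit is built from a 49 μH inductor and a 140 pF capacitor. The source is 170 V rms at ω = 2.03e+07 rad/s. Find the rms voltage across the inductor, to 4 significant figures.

X_L = ωL = 994.7 Ω
X_C = 1/(ωC) = 351.9 Ω
Net reactance X = X_L − X_C = 642.8 Ω
Z = j642.8 Ω
|Z| = √(0² + 642.8²) = 642.8 Ω
I = V/|Z| = 264.5 mA
V_L = I·|Z_L| = 0.2645 × 994.7 = 263.1 V

263.1 V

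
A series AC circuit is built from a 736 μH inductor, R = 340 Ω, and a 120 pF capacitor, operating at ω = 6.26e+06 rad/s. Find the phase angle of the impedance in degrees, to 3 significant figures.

X_L = ωL = 4610 Ω
X_C = 1/(ωC) = 1330 Ω
Net reactance X = X_L − X_C = 3280 Ω
Z = 340 + j3280 Ω
|Z| = √(340² + 3280²) = 3290 Ω
∠Z = arctan(3280/340) = 84.1°

84.1°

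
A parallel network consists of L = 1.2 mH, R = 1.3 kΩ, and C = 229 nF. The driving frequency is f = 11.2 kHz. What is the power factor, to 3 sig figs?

ω = 2πf = 70370 rad/s
X_L = ωL = 84.4 Ω
X_C = 1/(ωC) = 62.1 Ω
Parallel: admittances add. Y = 1/R + 1/(jωL) + jωC
Y = (0.000769 + j0.00427) S
|Y| = 0.00434 S → |Z| = 1/|Y| = 230 Ω, ∠Z = −∠Y = -79.8°
cos φ = cos(-79.8°) = 0.177

0.177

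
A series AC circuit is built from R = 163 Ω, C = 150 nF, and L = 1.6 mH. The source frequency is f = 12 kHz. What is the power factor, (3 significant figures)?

0.981

ω = 2πf = 75400 rad/s
X_L = ωL = 121 Ω
X_C = 1/(ωC) = 88.4 Ω
Net reactance X = X_L − X_C = 32.2 Ω
Z = 163 + j32.2 Ω
|Z| = √(163² + 32.2²) = 166 Ω
∠Z = arctan(32.2/163) = 11.2°
cos φ = cos(11.2°) = 0.981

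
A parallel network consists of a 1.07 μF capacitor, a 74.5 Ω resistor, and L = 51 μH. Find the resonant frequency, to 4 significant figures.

21.54 kHz

ω₀ = 1/√(LC) = 1/√(5.1e-05 × 1.07e-06) = 135400 rad/s
f₀ = ω₀/(2π) = 21.54 kHz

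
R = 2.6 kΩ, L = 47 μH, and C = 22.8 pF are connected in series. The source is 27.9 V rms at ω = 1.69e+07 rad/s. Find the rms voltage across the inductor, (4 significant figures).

7.007 V

X_L = ωL = 794.3 Ω
X_C = 1/(ωC) = 2595 Ω
Net reactance X = X_L − X_C = -1801 Ω
Z = 2600 − j1801 Ω
|Z| = √(2600² + 1801²) = 3163 Ω
I = V/|Z| = 8.821 mA
V_L = I·|Z_L| = 0.008821 × 794.3 = 7.007 V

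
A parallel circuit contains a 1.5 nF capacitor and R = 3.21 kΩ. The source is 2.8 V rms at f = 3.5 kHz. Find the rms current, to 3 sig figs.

ω = 2πf = 21990 rad/s
X_C = 1/(ωC) = 30300 Ω
Parallel: admittances add. Y = 1/R + jωC
Y = (0.000312 + j3.3e-05) S
|Y| = 0.000313 S → |Z| = 1/|Y| = 3190 Ω, ∠Z = −∠Y = -6.04°
I = V/|Z| = 2.8/3190 = 877 μA

877 μA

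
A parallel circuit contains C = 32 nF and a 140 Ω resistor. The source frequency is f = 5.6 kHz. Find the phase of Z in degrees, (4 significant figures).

ω = 2πf = 35190 rad/s
X_C = 1/(ωC) = 888.1 Ω
Parallel: admittances add. Y = 1/R + jωC
Y = (0.007143 + j0.001126) S
|Y| = 0.007231 S → |Z| = 1/|Y| = 138.3 Ω, ∠Z = −∠Y = -8.958°

-8.958°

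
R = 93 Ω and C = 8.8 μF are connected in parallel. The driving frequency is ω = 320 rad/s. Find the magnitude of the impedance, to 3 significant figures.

X_C = 1/(ωC) = 355 Ω
Parallel: admittances add. Y = 1/R + jωC
Y = (0.0108 + j0.00282) S
|Y| = 0.0111 S → |Z| = 1/|Y| = 90.0 Ω, ∠Z = −∠Y = -14.7°

90.0 Ω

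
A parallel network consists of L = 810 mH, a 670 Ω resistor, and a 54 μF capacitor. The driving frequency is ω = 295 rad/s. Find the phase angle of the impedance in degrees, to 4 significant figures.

X_L = ωL = 239.0 Ω
X_C = 1/(ωC) = 62.77 Ω
Parallel: admittances add. Y = 1/R + 1/(jωL) + jωC
Y = (0.001493 + j0.01175) S
|Y| = 0.01184 S → |Z| = 1/|Y| = 84.46 Ω, ∠Z = −∠Y = -82.76°

-82.76°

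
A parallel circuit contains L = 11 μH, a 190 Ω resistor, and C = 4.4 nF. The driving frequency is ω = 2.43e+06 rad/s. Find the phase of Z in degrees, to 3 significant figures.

X_L = ωL = 26.7 Ω
X_C = 1/(ωC) = 93.5 Ω
Parallel: admittances add. Y = 1/R + 1/(jωL) + jωC
Y = (0.00526 − j0.0267) S
|Y| = 0.0272 S → |Z| = 1/|Y| = 36.7 Ω, ∠Z = −∠Y = 78.9°

78.9°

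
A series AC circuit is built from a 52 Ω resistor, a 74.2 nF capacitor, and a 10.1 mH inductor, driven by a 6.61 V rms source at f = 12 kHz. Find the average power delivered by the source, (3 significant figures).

6.64 mW

ω = 2πf = 75400 rad/s
X_L = ωL = 762 Ω
X_C = 1/(ωC) = 179 Ω
Net reactance X = X_L − X_C = 583 Ω
Z = 52.0 + j583 Ω
|Z| = √(52.0² + 583²) = 585 Ω
∠Z = arctan(583/52.0) = 84.9°
I = V/|Z| = 11.3 mA
P = VI cos φ = 6.61 × 0.0113 × cos(84.9°) = 6.64 mW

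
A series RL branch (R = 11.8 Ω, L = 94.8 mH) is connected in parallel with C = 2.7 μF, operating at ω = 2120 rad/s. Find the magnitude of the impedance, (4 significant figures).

1221 Ω

X_L = ωL = 201.0 Ω
X_C = 1/(ωC) = 174.7 Ω
Branch 1 (R+jX_L): Z₁ = 11.80 + j201.0 Ω, |Z₁| = 201.3 Ω
Branch 2 (−jX_C): Z₂ = −j174.7 Ω
Parallel: Z = Z₁Z₂/(Z₁+Z₂), |Z| = 1221 Ω, ∠Z = -69.17°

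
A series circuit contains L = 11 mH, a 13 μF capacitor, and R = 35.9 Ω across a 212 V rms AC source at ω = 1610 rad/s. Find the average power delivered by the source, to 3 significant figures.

X_L = ωL = 17.7 Ω
X_C = 1/(ωC) = 47.8 Ω
Net reactance X = X_L − X_C = -30.1 Ω
Z = 35.9 − j30.1 Ω
|Z| = √(35.9² + 30.1²) = 46.8 Ω
∠Z = arctan(-30.1/35.9) = -39.9°
I = V/|Z| = 4.53 A
P = VI cos φ = 212 × 4.53 × cos(-39.9°) = 736 W

736 W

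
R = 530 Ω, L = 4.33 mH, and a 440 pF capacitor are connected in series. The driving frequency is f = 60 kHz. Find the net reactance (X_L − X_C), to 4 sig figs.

-4396 Ω

ω = 2πf = 377000 rad/s
X_L = ωL = 1632 Ω
X_C = 1/(ωC) = 6029 Ω
X = 1632 − 6029 = -4396 Ω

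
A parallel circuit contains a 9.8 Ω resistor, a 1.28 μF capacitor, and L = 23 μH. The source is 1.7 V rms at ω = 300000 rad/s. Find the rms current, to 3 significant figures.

442 mA

X_L = ωL = 6.90 Ω
X_C = 1/(ωC) = 2.60 Ω
Parallel: admittances add. Y = 1/R + 1/(jωL) + jωC
Y = (0.102 + j0.239) S
|Y| = 0.260 S → |Z| = 1/|Y| = 3.85 Ω, ∠Z = −∠Y = -66.9°
I = V/|Z| = 1.7/3.85 = 442 mA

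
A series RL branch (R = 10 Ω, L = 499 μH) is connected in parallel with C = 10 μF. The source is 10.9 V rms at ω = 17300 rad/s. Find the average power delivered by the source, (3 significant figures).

X_L = ωL = 8.63 Ω
X_C = 1/(ωC) = 5.78 Ω
Branch 1 (R+jX_L): Z₁ = 10.0 + j8.63 Ω, |Z₁| = 13.2 Ω
Branch 2 (−jX_C): Z₂ = −j5.78 Ω
Parallel: Z = Z₁Z₂/(Z₁+Z₂), |Z| = 7.34 Ω, ∠Z = -65.1°
I = V/|Z| = 1.48 A
P = VI cos φ = 10.9 × 1.48 × cos(-65.1°) = 6.81 W

6.81 W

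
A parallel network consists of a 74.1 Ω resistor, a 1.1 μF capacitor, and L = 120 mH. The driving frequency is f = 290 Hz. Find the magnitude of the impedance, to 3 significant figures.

ω = 2πf = 1822 rad/s
X_L = ωL = 219 Ω
X_C = 1/(ωC) = 499 Ω
Parallel: admittances add. Y = 1/R + 1/(jωL) + jωC
Y = (0.0135 − j0.00257) S
|Y| = 0.0137 S → |Z| = 1/|Y| = 72.8 Ω, ∠Z = −∠Y = 10.8°

72.8 Ω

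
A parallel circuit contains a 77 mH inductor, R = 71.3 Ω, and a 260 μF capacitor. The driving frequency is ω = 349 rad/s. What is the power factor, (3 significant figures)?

0.253

X_L = ωL = 26.9 Ω
X_C = 1/(ωC) = 11.0 Ω
Parallel: admittances add. Y = 1/R + 1/(jωL) + jωC
Y = (0.0140 + j0.0535) S
|Y| = 0.0553 S → |Z| = 1/|Y| = 18.1 Ω, ∠Z = −∠Y = -75.3°
cos φ = cos(-75.3°) = 0.253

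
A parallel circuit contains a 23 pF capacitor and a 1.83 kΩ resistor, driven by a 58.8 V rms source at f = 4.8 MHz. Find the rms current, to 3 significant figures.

ω = 2πf = 3.016e+07 rad/s
X_C = 1/(ωC) = 1440 Ω
Parallel: admittances add. Y = 1/R + jωC
Y = (0.000546 + j0.000694) S
|Y| = 0.000883 S → |Z| = 1/|Y| = 1130 Ω, ∠Z = −∠Y = -51.8°
I = V/|Z| = 58.8/1130 = 51.9 mA

51.9 mA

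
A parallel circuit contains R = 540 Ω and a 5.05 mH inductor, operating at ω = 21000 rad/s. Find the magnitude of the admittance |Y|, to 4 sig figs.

X_L = ωL = 106.0 Ω
Parallel: admittances add. Y = 1/R + 1/(jωL)
Y = (0.001852 − j0.009430) S
|Y| = 0.009610 S → |Z| = 1/|Y| = 104.1 Ω, ∠Z = −∠Y = 78.89°

9.610 mS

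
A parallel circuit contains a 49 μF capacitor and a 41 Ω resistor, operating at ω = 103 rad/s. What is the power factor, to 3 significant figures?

0.979

X_C = 1/(ωC) = 198 Ω
Parallel: admittances add. Y = 1/R + jωC
Y = (0.0244 + j0.00505) S
|Y| = 0.0249 S → |Z| = 1/|Y| = 40.1 Ω, ∠Z = −∠Y = -11.7°
cos φ = cos(-11.7°) = 0.979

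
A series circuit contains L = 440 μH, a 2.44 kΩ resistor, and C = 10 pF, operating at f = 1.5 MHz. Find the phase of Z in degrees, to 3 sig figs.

ω = 2πf = 9.425e+06 rad/s
X_L = ωL = 4150 Ω
X_C = 1/(ωC) = 10600 Ω
Net reactance X = X_L − X_C = -6460 Ω
Z = 2440 − j6460 Ω
|Z| = √(2440² + 6460²) = 6910 Ω
∠Z = arctan(-6460/2440) = -69.3°

-69.3°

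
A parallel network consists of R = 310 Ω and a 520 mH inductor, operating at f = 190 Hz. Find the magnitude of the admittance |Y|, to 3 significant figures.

3.61 mS

ω = 2πf = 1194 rad/s
X_L = ωL = 621 Ω
Parallel: admittances add. Y = 1/R + 1/(jωL)
Y = (0.00323 − j0.00161) S
|Y| = 0.00361 S → |Z| = 1/|Y| = 277 Ω, ∠Z = −∠Y = 26.5°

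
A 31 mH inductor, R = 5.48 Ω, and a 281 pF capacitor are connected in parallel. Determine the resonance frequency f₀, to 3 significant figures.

ω₀ = 1/√(LC) = 1/√(0.031 × 2.81e-10) = 338800 rad/s
f₀ = ω₀/(2π) = 53.9 kHz

53.9 kHz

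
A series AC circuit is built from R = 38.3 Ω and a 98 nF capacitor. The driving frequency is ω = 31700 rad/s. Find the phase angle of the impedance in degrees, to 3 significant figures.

-83.2°

X_C = 1/(ωC) = 322 Ω
Z = 38.3 − j322 Ω
|Z| = √(38.3² + 322²) = 324 Ω
∠Z = arctan(-322/38.3) = -83.2°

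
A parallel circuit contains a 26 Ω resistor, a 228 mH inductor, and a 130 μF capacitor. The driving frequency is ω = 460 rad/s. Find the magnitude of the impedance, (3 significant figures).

15.8 Ω

X_L = ωL = 105 Ω
X_C = 1/(ωC) = 16.7 Ω
Parallel: admittances add. Y = 1/R + 1/(jωL) + jωC
Y = (0.0385 + j0.0503) S
|Y| = 0.0633 S → |Z| = 1/|Y| = 15.8 Ω, ∠Z = −∠Y = -52.6°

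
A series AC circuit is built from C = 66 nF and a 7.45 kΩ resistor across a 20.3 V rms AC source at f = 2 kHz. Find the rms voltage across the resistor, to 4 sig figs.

ω = 2πf = 12570 rad/s
X_C = 1/(ωC) = 1206 Ω
Z = 7450 − j1206 Ω
|Z| = √(7450² + 1206²) = 7547 Ω
I = V/|Z| = 2.690 mA
V_R = I·|Z_R| = 0.002690 × 7450 = 20.04 V

20.04 V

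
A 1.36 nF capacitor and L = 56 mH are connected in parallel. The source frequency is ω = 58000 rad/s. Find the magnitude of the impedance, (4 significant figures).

4367 Ω

X_L = ωL = 3248 Ω
X_C = 1/(ωC) = 12680 Ω
Parallel: admittances add. Y = 1/(jωL) + jωC
Y = (0 − j0.0002290) S
|Y| = 0.0002290 S → |Z| = 1/|Y| = 4367 Ω, ∠Z = −∠Y = 90.00°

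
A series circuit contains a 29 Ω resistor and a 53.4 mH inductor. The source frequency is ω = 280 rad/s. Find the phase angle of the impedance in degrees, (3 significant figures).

27.3°

X_L = ωL = 15.0 Ω
Z = 29.0 + j15.0 Ω
|Z| = √(29.0² + 15.0²) = 32.6 Ω
∠Z = arctan(15.0/29.0) = 27.3°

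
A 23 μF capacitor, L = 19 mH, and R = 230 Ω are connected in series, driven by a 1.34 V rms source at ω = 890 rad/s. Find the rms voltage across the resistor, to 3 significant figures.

1.33 V

X_L = ωL = 16.9 Ω
X_C = 1/(ωC) = 48.9 Ω
Net reactance X = X_L − X_C = -31.9 Ω
Z = 230 − j31.9 Ω
|Z| = √(230² + 31.9²) = 232 Ω
I = V/|Z| = 5.77 mA
V_R = I·|Z_R| = 0.00577 × 230 = 1.33 V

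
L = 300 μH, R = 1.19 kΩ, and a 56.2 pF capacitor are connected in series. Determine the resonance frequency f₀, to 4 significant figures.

ω₀ = 1/√(LC) = 1/√(0.0003 × 5.62e-11) = 7.701e+06 rad/s
f₀ = ω₀/(2π) = 1.226 MHz

1.226 MHz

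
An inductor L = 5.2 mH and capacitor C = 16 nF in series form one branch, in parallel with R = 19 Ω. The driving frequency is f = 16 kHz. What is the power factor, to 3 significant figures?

0.982

ω = 2πf = 100500 rad/s
X_L = ωL = 523 Ω
X_C = 1/(ωC) = 622 Ω
Branch 1: Z₁ = R = 19.0 Ω
Branch 2 (series LC): Z₂ = j(X_L − X_C) = −j98.9 Ω
Parallel: Z = Z₁Z₂/(Z₁+Z₂), |Z| = 18.7 Ω, ∠Z = -10.9°
cos φ = cos(-10.9°) = 0.982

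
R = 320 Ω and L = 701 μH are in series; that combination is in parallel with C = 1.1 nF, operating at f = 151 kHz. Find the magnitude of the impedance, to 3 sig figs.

ω = 2πf = 948800 rad/s
X_L = ωL = 665 Ω
X_C = 1/(ωC) = 958 Ω
Branch 1 (R+jX_L): Z₁ = 320 + j665 Ω, |Z₁| = 738 Ω
Branch 2 (−jX_C): Z₂ = −j958 Ω
Parallel: Z = Z₁Z₂/(Z₁+Z₂), |Z| = 1630 Ω, ∠Z = 16.8°

1630 Ω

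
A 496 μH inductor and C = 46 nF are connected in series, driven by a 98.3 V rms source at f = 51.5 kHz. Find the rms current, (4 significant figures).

1.053 A

ω = 2πf = 323600 rad/s
X_L = ωL = 160.5 Ω
X_C = 1/(ωC) = 67.18 Ω
Net reactance X = X_L − X_C = 93.32 Ω
Z = j93.32 Ω
|Z| = √(0² + 93.32²) = 93.32 Ω
I = V/|Z| = 98.3/93.32 = 1.053 A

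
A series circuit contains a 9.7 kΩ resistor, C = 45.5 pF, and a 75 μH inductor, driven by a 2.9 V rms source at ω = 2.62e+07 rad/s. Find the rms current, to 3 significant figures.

297 μA

X_L = ωL = 1960 Ω
X_C = 1/(ωC) = 839 Ω
Net reactance X = X_L − X_C = 1130 Ω
Z = 9700 + j1130 Ω
|Z| = √(9700² + 1130²) = 9770 Ω
I = V/|Z| = 2.9/9770 = 297 μA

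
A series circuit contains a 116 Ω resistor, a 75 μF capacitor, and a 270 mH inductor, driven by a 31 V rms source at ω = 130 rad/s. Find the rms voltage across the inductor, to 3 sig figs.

8.11 V

X_L = ωL = 35.1 Ω
X_C = 1/(ωC) = 103 Ω
Net reactance X = X_L − X_C = -67.5 Ω
Z = 116 − j67.5 Ω
|Z| = √(116² + 67.5²) = 134 Ω
I = V/|Z| = 231 mA
V_L = I·|Z_L| = 0.231 × 35.1 = 8.11 V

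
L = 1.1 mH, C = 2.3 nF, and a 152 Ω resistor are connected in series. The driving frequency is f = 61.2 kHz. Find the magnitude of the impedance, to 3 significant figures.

724 Ω

ω = 2πf = 384500 rad/s
X_L = ωL = 423 Ω
X_C = 1/(ωC) = 1130 Ω
Net reactance X = X_L − X_C = -708 Ω
Z = 152 − j708 Ω
|Z| = √(152² + 708²) = 724 Ω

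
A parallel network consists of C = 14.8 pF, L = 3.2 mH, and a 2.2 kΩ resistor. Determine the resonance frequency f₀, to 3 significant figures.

ω₀ = 1/√(LC) = 1/√(0.0032 × 1.48e-11) = 4.595e+06 rad/s
f₀ = ω₀/(2π) = 731 kHz

731 kHz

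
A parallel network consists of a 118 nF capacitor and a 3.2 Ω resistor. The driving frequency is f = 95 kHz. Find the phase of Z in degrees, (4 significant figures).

-12.70°

ω = 2πf = 596900 rad/s
X_C = 1/(ωC) = 14.20 Ω
Parallel: admittances add. Y = 1/R + jωC
Y = (0.3125 + j0.07043) S
|Y| = 0.3203 S → |Z| = 1/|Y| = 3.122 Ω, ∠Z = −∠Y = -12.70°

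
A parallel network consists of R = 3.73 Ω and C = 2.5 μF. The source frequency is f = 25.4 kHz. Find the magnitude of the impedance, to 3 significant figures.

2.08 Ω

ω = 2πf = 159600 rad/s
X_C = 1/(ωC) = 2.51 Ω
Parallel: admittances add. Y = 1/R + jωC
Y = (0.268 + j0.399) S
|Y| = 0.481 S → |Z| = 1/|Y| = 2.08 Ω, ∠Z = −∠Y = -56.1°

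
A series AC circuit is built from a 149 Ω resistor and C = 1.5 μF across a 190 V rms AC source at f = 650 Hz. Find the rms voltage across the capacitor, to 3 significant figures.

140 V

ω = 2πf = 4084 rad/s
X_C = 1/(ωC) = 163 Ω
Z = 149 − j163 Ω
|Z| = √(149² + 163²) = 221 Ω
I = V/|Z| = 860 mA
V_C = I·|Z_C| = 0.860 × 163 = 140 V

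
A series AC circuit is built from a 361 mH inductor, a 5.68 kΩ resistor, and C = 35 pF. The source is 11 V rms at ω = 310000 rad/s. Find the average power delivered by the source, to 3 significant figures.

1.63 mW

X_L = ωL = 112000 Ω
X_C = 1/(ωC) = 92200 Ω
Net reactance X = X_L − X_C = 19700 Ω
Z = 5680 + j19700 Ω
|Z| = √(5680² + 19700²) = 20500 Ω
∠Z = arctan(19700/5680) = 74.0°
I = V/|Z| = 535 μA
P = VI cos φ = 11 × 0.000535 × cos(74.0°) = 1.63 mW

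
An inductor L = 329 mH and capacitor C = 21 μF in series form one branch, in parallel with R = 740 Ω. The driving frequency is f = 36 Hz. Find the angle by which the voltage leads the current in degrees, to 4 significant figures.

ω = 2πf = 226.2 rad/s
X_L = ωL = 74.42 Ω
X_C = 1/(ωC) = 210.5 Ω
Branch 1: Z₁ = R = 740.0 Ω
Branch 2 (series LC): Z₂ = j(X_L − X_C) = −j136.1 Ω
Parallel: Z = Z₁Z₂/(Z₁+Z₂), |Z| = 133.9 Ω, ∠Z = -79.58°

-79.58°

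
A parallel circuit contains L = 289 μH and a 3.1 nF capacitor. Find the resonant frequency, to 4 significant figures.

168.1 kHz

ω₀ = 1/√(LC) = 1/√(0.000289 × 3.1e-09) = 1.057e+06 rad/s
f₀ = ω₀/(2π) = 168.1 kHz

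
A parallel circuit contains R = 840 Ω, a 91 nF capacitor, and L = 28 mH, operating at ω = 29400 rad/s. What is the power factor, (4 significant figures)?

0.6318

X_L = ωL = 823.2 Ω
X_C = 1/(ωC) = 373.8 Ω
Parallel: admittances add. Y = 1/R + 1/(jωL) + jωC
Y = (0.001190 + j0.001461) S
|Y| = 0.001884 S → |Z| = 1/|Y| = 530.7 Ω, ∠Z = −∠Y = -50.82°
cos φ = cos(-50.82°) = 0.6318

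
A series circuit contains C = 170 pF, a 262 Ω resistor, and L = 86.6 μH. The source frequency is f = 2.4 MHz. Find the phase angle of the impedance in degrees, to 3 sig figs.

ω = 2πf = 1.508e+07 rad/s
X_L = ωL = 1310 Ω
X_C = 1/(ωC) = 390 Ω
Net reactance X = X_L − X_C = 916 Ω
Z = 262 + j916 Ω
|Z| = √(262² + 916²) = 953 Ω
∠Z = arctan(916/262) = 74.0°

74.0°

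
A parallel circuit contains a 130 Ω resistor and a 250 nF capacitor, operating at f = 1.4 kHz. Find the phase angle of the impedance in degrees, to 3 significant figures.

ω = 2πf = 8796 rad/s
X_C = 1/(ωC) = 455 Ω
Parallel: admittances add. Y = 1/R + jωC
Y = (0.00769 + j0.00220) S
|Y| = 0.00800 S → |Z| = 1/|Y| = 125 Ω, ∠Z = −∠Y = -16.0°

-16.0°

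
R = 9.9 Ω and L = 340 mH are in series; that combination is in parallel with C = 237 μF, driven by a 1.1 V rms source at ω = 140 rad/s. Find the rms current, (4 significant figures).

X_L = ωL = 47.60 Ω
X_C = 1/(ωC) = 30.14 Ω
Branch 1 (R+jX_L): Z₁ = 9.900 + j47.60 Ω, |Z₁| = 48.62 Ω
Branch 2 (−jX_C): Z₂ = −j30.14 Ω
Parallel: Z = Z₁Z₂/(Z₁+Z₂), |Z| = 73.00 Ω, ∠Z = -72.20°
I = V/|Z| = 1.1/73.00 = 15.07 mA

15.07 mA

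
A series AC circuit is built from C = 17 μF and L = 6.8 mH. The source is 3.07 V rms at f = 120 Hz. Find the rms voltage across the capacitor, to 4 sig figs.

3.286 V

ω = 2πf = 754.0 rad/s
X_L = ωL = 5.127 Ω
X_C = 1/(ωC) = 78.02 Ω
Net reactance X = X_L − X_C = -72.89 Ω
Z = − j72.89 Ω
|Z| = √(0² + 72.89²) = 72.89 Ω
I = V/|Z| = 42.12 mA
V_C = I·|Z_C| = 0.04212 × 78.02 = 3.286 V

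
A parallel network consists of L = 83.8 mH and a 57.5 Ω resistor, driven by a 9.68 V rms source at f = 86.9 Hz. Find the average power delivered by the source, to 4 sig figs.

1.630 W

ω = 2πf = 546.0 rad/s
X_L = ωL = 45.76 Ω
Parallel: admittances add. Y = 1/R + 1/(jωL)
Y = (0.01739 − j0.02186) S
|Y| = 0.02793 S → |Z| = 1/|Y| = 35.80 Ω, ∠Z = −∠Y = 51.49°
I = V/|Z| = 270.4 mA
P = VI cos φ = 9.68 × 0.2704 × cos(51.49°) = 1.630 W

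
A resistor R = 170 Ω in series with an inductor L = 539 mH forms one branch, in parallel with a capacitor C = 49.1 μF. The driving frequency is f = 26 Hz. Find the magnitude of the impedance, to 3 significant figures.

ω = 2πf = 163.4 rad/s
X_L = ωL = 88.1 Ω
X_C = 1/(ωC) = 125 Ω
Branch 1 (R+jX_L): Z₁ = 170 + j88.1 Ω, |Z₁| = 191 Ω
Branch 2 (−jX_C): Z₂ = −j125 Ω
Parallel: Z = Z₁Z₂/(Z₁+Z₂), |Z| = 137 Ω, ∠Z = -50.5°

137 Ω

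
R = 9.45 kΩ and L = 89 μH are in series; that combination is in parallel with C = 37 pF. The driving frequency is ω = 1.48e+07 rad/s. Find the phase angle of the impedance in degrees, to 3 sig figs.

X_L = ωL = 1320 Ω
X_C = 1/(ωC) = 1830 Ω
Branch 1 (R+jX_L): Z₁ = 9450 + j1320 Ω, |Z₁| = 9540 Ω
Branch 2 (−jX_C): Z₂ = −j1830 Ω
Parallel: Z = Z₁Z₂/(Z₁+Z₂), |Z| = 1840 Ω, ∠Z = -79.0°

-79.0°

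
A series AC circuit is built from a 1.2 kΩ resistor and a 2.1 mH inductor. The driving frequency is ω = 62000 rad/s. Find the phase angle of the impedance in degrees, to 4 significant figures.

6.192°

X_L = ωL = 130.2 Ω
Z = 1200 + j130.2 Ω
|Z| = √(1200² + 130.2²) = 1207 Ω
∠Z = arctan(130.2/1200) = 6.192°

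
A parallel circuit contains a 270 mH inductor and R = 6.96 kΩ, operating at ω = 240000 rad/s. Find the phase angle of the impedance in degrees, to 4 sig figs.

6.130°

X_L = ωL = 64800 Ω
Parallel: admittances add. Y = 1/R + 1/(jωL)
Y = (0.0001437 − j1.543e-05) S
|Y| = 0.0001445 S → |Z| = 1/|Y| = 6920 Ω, ∠Z = −∠Y = 6.130°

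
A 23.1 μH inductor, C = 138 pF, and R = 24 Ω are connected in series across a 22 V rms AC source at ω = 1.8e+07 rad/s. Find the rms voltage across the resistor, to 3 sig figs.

X_L = ωL = 416 Ω
X_C = 1/(ωC) = 403 Ω
Net reactance X = X_L − X_C = 13.2 Ω
Z = 24.0 + j13.2 Ω
|Z| = √(24.0² + 13.2²) = 27.4 Ω
I = V/|Z| = 803 mA
V_R = I·|Z_R| = 0.803 × 24.0 = 19.3 V

19.3 V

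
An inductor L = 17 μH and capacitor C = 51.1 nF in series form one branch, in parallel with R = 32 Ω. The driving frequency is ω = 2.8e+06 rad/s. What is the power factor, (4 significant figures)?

X_L = ωL = 47.60 Ω
X_C = 1/(ωC) = 6.989 Ω
Branch 1: Z₁ = R = 32.00 Ω
Branch 2 (series LC): Z₂ = j(X_L − X_C) = j40.61 Ω
Parallel: Z = Z₁Z₂/(Z₁+Z₂), |Z| = 25.13 Ω, ∠Z = 38.24°
cos φ = cos(38.24°) = 0.7855

0.7855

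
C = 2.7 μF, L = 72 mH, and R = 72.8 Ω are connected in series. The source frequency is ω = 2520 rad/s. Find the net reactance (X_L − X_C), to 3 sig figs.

34.5 Ω

X_L = ωL = 181 Ω
X_C = 1/(ωC) = 147 Ω
X = 181 − 147 = 34.5 Ω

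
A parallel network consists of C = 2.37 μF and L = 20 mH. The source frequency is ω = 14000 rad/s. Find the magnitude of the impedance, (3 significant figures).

X_L = ωL = 280 Ω
X_C = 1/(ωC) = 30.1 Ω
Parallel: admittances add. Y = 1/(jωL) + jωC
Y = (0 + j0.0296) S
|Y| = 0.0296 S → |Z| = 1/|Y| = 33.8 Ω, ∠Z = −∠Y = -90.0°

33.8 Ω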